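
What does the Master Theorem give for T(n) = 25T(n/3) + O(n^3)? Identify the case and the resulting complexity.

Master Theorem for T(n) = 25T(n/3) + O(n^3):

a = 25, b = 3, c = 3
log_b(a) = log_3(25) = 2.9299

Case 3: c = 3 > log_3(25) = 2.9299
T(n) = O(n^3) = O(n^3)

For T(n) = 25T(n/3) + O(n^3): log_3(25) = 2.9299. This is Case 3 of the Master Theorem (c > log_b(a), work dominated by root), giving O(n^3).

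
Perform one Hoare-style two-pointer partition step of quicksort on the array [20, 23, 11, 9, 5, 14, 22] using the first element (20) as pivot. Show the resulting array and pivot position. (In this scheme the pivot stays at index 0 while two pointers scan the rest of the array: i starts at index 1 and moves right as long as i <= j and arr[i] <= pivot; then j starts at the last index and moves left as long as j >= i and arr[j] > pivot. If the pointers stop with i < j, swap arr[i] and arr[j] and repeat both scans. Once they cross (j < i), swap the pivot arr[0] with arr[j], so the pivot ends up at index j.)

Hoare-style two-pointer partition with pivot = 20:

Initial array: [20, 23, 11, 9, 5, 14, 22]

Pointers start at i = 1, j = 6.
i stops at index 1 (arr[1]=23 > 20), j stops at index 5 (arr[5]=14 <= 20): swap arr[1] and arr[5], array becomes [20, 14, 11, 9, 5, 23, 22]
i ends at 5, j ends at 4: the pointers have crossed (j < i), so scanning stops.

Swap pivot arr[0] with arr[4] to place pivot at position 4: [5, 14, 11, 9, 20, 23, 22]
Pivot position: 4

After partitioning with pivot 20, the array becomes [5, 14, 11, 9, 20, 23, 22]. The pivot is placed at index 4. All elements to the left of the pivot are <= 20, and all elements to the right are > 20.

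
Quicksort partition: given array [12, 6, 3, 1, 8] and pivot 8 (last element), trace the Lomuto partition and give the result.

Lomuto partition with pivot = 8:

Initial array: [12, 6, 3, 1, 8]

arr[0]=12 > 8: no swap
arr[1]=6 <= 8: swap with position 0, array becomes [6, 12, 3, 1, 8]
arr[2]=3 <= 8: swap with position 1, array becomes [6, 3, 12, 1, 8]
arr[3]=1 <= 8: swap with position 2, array becomes [6, 3, 1, 12, 8]

Place pivot at position 3: [6, 3, 1, 8, 12]
Pivot position: 3

After partitioning with pivot 8, the array becomes [6, 3, 1, 8, 12]. The pivot is placed at index 3. All elements to the left of the pivot are <= 8, and all elements to the right are > 8.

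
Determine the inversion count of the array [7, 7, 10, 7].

Finding inversions in [7, 7, 10, 7]:

(2, 3): arr[2]=10 > arr[3]=7

Total inversions: 1

The array has 1 inversion(s): (2,3). Each pair (i,j) satisfies i < j and arr[i] > arr[j].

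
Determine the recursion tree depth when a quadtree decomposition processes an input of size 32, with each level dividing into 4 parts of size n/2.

For divide and conquer with division factor 2:

Problem sizes at each level:
Level 0: 32
Level 1: 16
Level 2: 8
Level 3: 4
Level 4: 2
Level 5: 1

The root is level 0 and the size-1 base case is level 5 (the tree spans levels 0 through 5, i.e. 6 levels counting the root), so the depth is the number of divisions: log_2(32) = 5

The recursion tree depth is log_2(32) = 5. At each level, the problem size is divided by 2, so it takes 5 divisions to reduce to a base case of size 1. The algorithm makes 4 recursive calls at each level.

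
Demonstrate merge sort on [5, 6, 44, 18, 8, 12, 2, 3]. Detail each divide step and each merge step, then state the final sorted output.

Merge sort trace:

Split: [5, 6, 44, 18, 8, 12, 2, 3] -> [5, 6, 44, 18] and [8, 12, 2, 3]
  Split: [5, 6, 44, 18] -> [5, 6] and [44, 18]
    Split: [5, 6] -> [5] and [6]
    Merge: [5] + [6] -> [5, 6]
    Split: [44, 18] -> [44] and [18]
    Merge: [44] + [18] -> [18, 44]
  Merge: [5, 6] + [18, 44] -> [5, 6, 18, 44]
  Split: [8, 12, 2, 3] -> [8, 12] and [2, 3]
    Split: [8, 12] -> [8] and [12]
    Merge: [8] + [12] -> [8, 12]
    Split: [2, 3] -> [2] and [3]
    Merge: [2] + [3] -> [2, 3]
  Merge: [8, 12] + [2, 3] -> [2, 3, 8, 12]
Merge: [5, 6, 18, 44] + [2, 3, 8, 12] -> [2, 3, 5, 6, 8, 12, 18, 44]

Final sorted array: [2, 3, 5, 6, 8, 12, 18, 44]

The merge sort proceeds by recursively splitting the array and merging sorted halves.
After all merges, the sorted array is [2, 3, 5, 6, 8, 12, 18, 44].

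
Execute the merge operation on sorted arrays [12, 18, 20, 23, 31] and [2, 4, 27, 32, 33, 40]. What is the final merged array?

Merging process:

Compare 12 vs 2: take 2 from right. Merged: [2]
Compare 12 vs 4: take 4 from right. Merged: [2, 4]
Compare 12 vs 27: take 12 from left. Merged: [2, 4, 12]
Compare 18 vs 27: take 18 from left. Merged: [2, 4, 12, 18]
Compare 20 vs 27: take 20 from left. Merged: [2, 4, 12, 18, 20]
Compare 23 vs 27: take 23 from left. Merged: [2, 4, 12, 18, 20, 23]
Compare 31 vs 27: take 27 from right. Merged: [2, 4, 12, 18, 20, 23, 27]
Compare 31 vs 32: take 31 from left. Merged: [2, 4, 12, 18, 20, 23, 27, 31]
Append remaining from right: [32, 33, 40]. Merged: [2, 4, 12, 18, 20, 23, 27, 31, 32, 33, 40]

Final merged array: [2, 4, 12, 18, 20, 23, 27, 31, 32, 33, 40]
Total comparisons: 8

The merged array is [2, 4, 12, 18, 20, 23, 27, 31, 32, 33, 40], requiring 8 comparisons. The merge step runs in O(n) time where n is the total number of elements.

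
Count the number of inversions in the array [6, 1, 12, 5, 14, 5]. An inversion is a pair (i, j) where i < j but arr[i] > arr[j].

Finding inversions in [6, 1, 12, 5, 14, 5]:

(0, 1): arr[0]=6 > arr[1]=1
(0, 3): arr[0]=6 > arr[3]=5
(0, 5): arr[0]=6 > arr[5]=5
(2, 3): arr[2]=12 > arr[3]=5
(2, 5): arr[2]=12 > arr[5]=5
(4, 5): arr[4]=14 > arr[5]=5

Total inversions: 6

The array has 6 inversion(s): (0,1), (0,3), (0,5), (2,3), (2,5), (4,5). Each pair (i,j) satisfies i < j and arr[i] > arr[j].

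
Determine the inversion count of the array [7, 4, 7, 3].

Finding inversions in [7, 4, 7, 3]:

(0, 1): arr[0]=7 > arr[1]=4
(0, 3): arr[0]=7 > arr[3]=3
(1, 3): arr[1]=4 > arr[3]=3
(2, 3): arr[2]=7 > arr[3]=3

Total inversions: 4

The array has 4 inversion(s): (0,1), (0,3), (1,3), (2,3). Each pair (i,j) satisfies i < j and arr[i] > arr[j].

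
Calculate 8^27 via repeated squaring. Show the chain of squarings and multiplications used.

Computing 8^27 by squaring (build up from 8^1; each line after the first costs one multiplication):

8^1 = 8
8^2 = (8^1)^2 = 8^2 = 64
8^3 = 8 * 8^2 = 8 * 64 = 512
8^6 = (8^3)^2 = 512^2 = 262144
8^12 = (8^6)^2 = 262144^2 = 68719476736
8^13 = 8 * 8^12 = 8 * 68719476736 = 549755813888
8^26 = (8^13)^2 = 549755813888^2 = 302231454903657293676544
8^27 = 8 * 8^26 = 8 * 302231454903657293676544 = 2417851639229258349412352

Result: 2417851639229258349412352
Multiplications needed: 7 (7 lines after 8^1)

8^27 = 2417851639229258349412352. Using exponentiation by squaring, this requires 7 multiplications. The key idea: if the exponent is even, square the half-power; if odd, multiply by the base once.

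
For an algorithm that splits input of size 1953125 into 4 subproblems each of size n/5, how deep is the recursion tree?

For divide and conquer with division factor 5:

Problem sizes at each level:
Level 0: 1953125
Level 1: 390625
Level 2: 78125
Level 3: 15625
Level 4: 3125
Level 5: 625
Level 6: 125
Level 7: 25
Level 8: 5
Level 9: 1

The root is level 0 and the size-1 base case is level 9 (the tree spans levels 0 through 9, i.e. 10 levels counting the root), so the depth is the number of divisions: log_5(1953125) = 9

The recursion tree depth is log_5(1953125) = 9. At each level, the problem size is divided by 5, so it takes 9 divisions to reduce to a base case of size 1. The algorithm makes 4 recursive calls at each level.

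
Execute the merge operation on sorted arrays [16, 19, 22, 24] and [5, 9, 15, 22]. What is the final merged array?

Merging process:

Compare 16 vs 5: take 5 from right. Merged: [5]
Compare 16 vs 9: take 9 from right. Merged: [5, 9]
Compare 16 vs 15: take 15 from right. Merged: [5, 9, 15]
Compare 16 vs 22: take 16 from left. Merged: [5, 9, 15, 16]
Compare 19 vs 22: take 19 from left. Merged: [5, 9, 15, 16, 19]
Compare 22 vs 22: take 22 from left. Merged: [5, 9, 15, 16, 19, 22]
Compare 24 vs 22: take 22 from right. Merged: [5, 9, 15, 16, 19, 22, 22]
Append remaining from left: [24]. Merged: [5, 9, 15, 16, 19, 22, 22, 24]

Final merged array: [5, 9, 15, 16, 19, 22, 22, 24]
Total comparisons: 7

The merged array is [5, 9, 15, 16, 19, 22, 22, 24], requiring 7 comparisons. The merge step runs in O(n) time where n is the total number of elements.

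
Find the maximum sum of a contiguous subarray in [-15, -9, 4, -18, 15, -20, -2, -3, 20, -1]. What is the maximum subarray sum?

Using Kadane's algorithm on [-15, -9, 4, -18, 15, -20, -2, -3, 20, -1]:

Scanning through the array:
Position 1 (value -9): max_ending_here = -9, max_so_far = -9
Position 2 (value 4): max_ending_here = 4, max_so_far = 4
Position 3 (value -18): max_ending_here = -14, max_so_far = 4
Position 4 (value 15): max_ending_here = 15, max_so_far = 15
Position 5 (value -20): max_ending_here = -5, max_so_far = 15
Position 6 (value -2): max_ending_here = -2, max_so_far = 15
Position 7 (value -3): max_ending_here = -3, max_so_far = 15
Position 8 (value 20): max_ending_here = 20, max_so_far = 20
Position 9 (value -1): max_ending_here = 19, max_so_far = 20

Maximum subarray: [20]
Maximum sum: 20

The maximum subarray is [20] with sum 20. This subarray runs from index 8 to index 8.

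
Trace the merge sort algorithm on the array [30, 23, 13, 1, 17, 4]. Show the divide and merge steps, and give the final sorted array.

Merge sort trace:

Split: [30, 23, 13, 1, 17, 4] -> [30, 23, 13] and [1, 17, 4]
  Split: [30, 23, 13] -> [30] and [23, 13]
    Split: [23, 13] -> [23] and [13]
    Merge: [23] + [13] -> [13, 23]
  Merge: [30] + [13, 23] -> [13, 23, 30]
  Split: [1, 17, 4] -> [1] and [17, 4]
    Split: [17, 4] -> [17] and [4]
    Merge: [17] + [4] -> [4, 17]
  Merge: [1] + [4, 17] -> [1, 4, 17]
Merge: [13, 23, 30] + [1, 4, 17] -> [1, 4, 13, 17, 23, 30]

Final sorted array: [1, 4, 13, 17, 23, 30]

The merge sort proceeds by recursively splitting the array and merging sorted halves.
After all merges, the sorted array is [1, 4, 13, 17, 23, 30].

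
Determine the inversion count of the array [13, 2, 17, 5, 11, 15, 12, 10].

Finding inversions in [13, 2, 17, 5, 11, 15, 12, 10]:

(0, 1): arr[0]=13 > arr[1]=2
(0, 3): arr[0]=13 > arr[3]=5
(0, 4): arr[0]=13 > arr[4]=11
(0, 6): arr[0]=13 > arr[6]=12
(0, 7): arr[0]=13 > arr[7]=10
(2, 3): arr[2]=17 > arr[3]=5
(2, 4): arr[2]=17 > arr[4]=11
(2, 5): arr[2]=17 > arr[5]=15
(2, 6): arr[2]=17 > arr[6]=12
(2, 7): arr[2]=17 > arr[7]=10
(4, 7): arr[4]=11 > arr[7]=10
(5, 6): arr[5]=15 > arr[6]=12
(5, 7): arr[5]=15 > arr[7]=10
(6, 7): arr[6]=12 > arr[7]=10

Total inversions: 14

The array has 14 inversion(s): (0,1), (0,3), (0,4), (0,6), (0,7), (2,3), (2,4), (2,5), (2,6), (2,7), (4,7), (5,6), (5,7), (6,7). Each pair (i,j) satisfies i < j and arr[i] > arr[j].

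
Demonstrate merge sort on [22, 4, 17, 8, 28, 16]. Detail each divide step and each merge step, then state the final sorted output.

Merge sort trace:

Split: [22, 4, 17, 8, 28, 16] -> [22, 4, 17] and [8, 28, 16]
  Split: [22, 4, 17] -> [22] and [4, 17]
    Split: [4, 17] -> [4] and [17]
    Merge: [4] + [17] -> [4, 17]
  Merge: [22] + [4, 17] -> [4, 17, 22]
  Split: [8, 28, 16] -> [8] and [28, 16]
    Split: [28, 16] -> [28] and [16]
    Merge: [28] + [16] -> [16, 28]
  Merge: [8] + [16, 28] -> [8, 16, 28]
Merge: [4, 17, 22] + [8, 16, 28] -> [4, 8, 16, 17, 22, 28]

Final sorted array: [4, 8, 16, 17, 22, 28]

The merge sort proceeds by recursively splitting the array and merging sorted halves.
After all merges, the sorted array is [4, 8, 16, 17, 22, 28].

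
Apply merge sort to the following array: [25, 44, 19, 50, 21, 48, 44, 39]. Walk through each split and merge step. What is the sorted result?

Merge sort trace:

Split: [25, 44, 19, 50, 21, 48, 44, 39] -> [25, 44, 19, 50] and [21, 48, 44, 39]
  Split: [25, 44, 19, 50] -> [25, 44] and [19, 50]
    Split: [25, 44] -> [25] and [44]
    Merge: [25] + [44] -> [25, 44]
    Split: [19, 50] -> [19] and [50]
    Merge: [19] + [50] -> [19, 50]
  Merge: [25, 44] + [19, 50] -> [19, 25, 44, 50]
  Split: [21, 48, 44, 39] -> [21, 48] and [44, 39]
    Split: [21, 48] -> [21] and [48]
    Merge: [21] + [48] -> [21, 48]
    Split: [44, 39] -> [44] and [39]
    Merge: [44] + [39] -> [39, 44]
  Merge: [21, 48] + [39, 44] -> [21, 39, 44, 48]
Merge: [19, 25, 44, 50] + [21, 39, 44, 48] -> [19, 21, 25, 39, 44, 44, 48, 50]

Final sorted array: [19, 21, 25, 39, 44, 44, 48, 50]

The merge sort proceeds by recursively splitting the array and merging sorted halves.
After all merges, the sorted array is [19, 21, 25, 39, 44, 44, 48, 50].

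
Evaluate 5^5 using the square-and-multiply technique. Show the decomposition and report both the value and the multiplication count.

Computing 5^5 by squaring (build up from 5^1; each line after the first costs one multiplication):

5^1 = 5
5^2 = (5^1)^2 = 5^2 = 25
5^4 = (5^2)^2 = 25^2 = 625
5^5 = 5 * 5^4 = 5 * 625 = 3125

Result: 3125
Multiplications needed: 3 (3 lines after 5^1)

5^5 = 3125. Using exponentiation by squaring, this requires 3 multiplications. The key idea: if the exponent is even, square the half-power; if odd, multiply by the base once.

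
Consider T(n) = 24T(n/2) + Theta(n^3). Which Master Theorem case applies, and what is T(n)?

Master Theorem for T(n) = 24T(n/2) + O(n^3):

a = 24, b = 2, c = 3
log_b(a) = log_2(24) = 4.5850

Case 1: c = 3 < log_2(24) = 4.5850
T(n) = O(n^(log_2 24))

For T(n) = 24T(n/2) + O(n^3): log_2(24) = 4.5850. This is Case 1 of the Master Theorem (c < log_b(a), work dominated by leaves), giving O(n^(log_2 24)).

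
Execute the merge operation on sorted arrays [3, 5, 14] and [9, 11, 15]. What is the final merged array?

Merging process:

Compare 3 vs 9: take 3 from left. Merged: [3]
Compare 5 vs 9: take 5 from left. Merged: [3, 5]
Compare 14 vs 9: take 9 from right. Merged: [3, 5, 9]
Compare 14 vs 11: take 11 from right. Merged: [3, 5, 9, 11]
Compare 14 vs 15: take 14 from left. Merged: [3, 5, 9, 11, 14]
Append remaining from right: [15]. Merged: [3, 5, 9, 11, 14, 15]

Final merged array: [3, 5, 9, 11, 14, 15]
Total comparisons: 5

The merged array is [3, 5, 9, 11, 14, 15], requiring 5 comparisons. The merge step runs in O(n) time where n is the total number of elements.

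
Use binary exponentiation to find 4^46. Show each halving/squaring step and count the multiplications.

Computing 4^46 by squaring (build up from 4^1; each line after the first costs one multiplication):

4^1 = 4
4^2 = (4^1)^2 = 4^2 = 16
4^4 = (4^2)^2 = 16^2 = 256
4^5 = 4 * 4^4 = 4 * 256 = 1024
4^10 = (4^5)^2 = 1024^2 = 1048576
4^11 = 4 * 4^10 = 4 * 1048576 = 4194304
4^22 = (4^11)^2 = 4194304^2 = 17592186044416
4^23 = 4 * 4^22 = 4 * 17592186044416 = 70368744177664
4^46 = (4^23)^2 = 70368744177664^2 = 4951760157141521099596496896

Result: 4951760157141521099596496896
Multiplications needed: 8 (8 lines after 4^1)

4^46 = 4951760157141521099596496896. Using exponentiation by squaring, this requires 8 multiplications. The key idea: if the exponent is even, square the half-power; if odd, multiply by the base once.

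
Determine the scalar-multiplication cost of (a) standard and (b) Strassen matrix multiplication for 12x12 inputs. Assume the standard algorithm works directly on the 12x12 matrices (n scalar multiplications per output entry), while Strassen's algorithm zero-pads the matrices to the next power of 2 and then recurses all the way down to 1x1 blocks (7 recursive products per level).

Matrix multiplication for 12x12 matrices:

Strassen's algorithm requires power-of-2 dimensions. Pad 12x12 to 16x16 (next power of 2).

Standard algorithm: 12^3 = 1728 multiplications
Strassen's algorithm: 7^(log2(16)) = 7^4 = 2401 multiplications
Difference: 1728 - 2401 = -673 (Strassen uses MORE here due to padding overhead — for small or just-over-power-of-2 n, padding can outweigh the per-level savings)

Standard: 1728 multiplications (12^3). Strassen: 2401 multiplications (7^4, after padding to 16x16). Strassen reduces 8 recursive multiplications to 7 at each level.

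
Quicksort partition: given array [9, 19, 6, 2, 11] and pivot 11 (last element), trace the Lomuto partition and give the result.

Lomuto partition with pivot = 11:

Initial array: [9, 19, 6, 2, 11]

arr[0]=9 <= 11: swap with position 0, array becomes [9, 19, 6, 2, 11]
arr[1]=19 > 11: no swap
arr[2]=6 <= 11: swap with position 1, array becomes [9, 6, 19, 2, 11]
arr[3]=2 <= 11: swap with position 2, array becomes [9, 6, 2, 19, 11]

Place pivot at position 3: [9, 6, 2, 11, 19]
Pivot position: 3

After partitioning with pivot 11, the array becomes [9, 6, 2, 11, 19]. The pivot is placed at index 3. All elements to the left of the pivot are <= 11, and all elements to the right are > 11.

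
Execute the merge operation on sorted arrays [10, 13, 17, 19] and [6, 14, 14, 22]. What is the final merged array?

Merging process:

Compare 10 vs 6: take 6 from right. Merged: [6]
Compare 10 vs 14: take 10 from left. Merged: [6, 10]
Compare 13 vs 14: take 13 from left. Merged: [6, 10, 13]
Compare 17 vs 14: take 14 from right. Merged: [6, 10, 13, 14]
Compare 17 vs 14: take 14 from right. Merged: [6, 10, 13, 14, 14]
Compare 17 vs 22: take 17 from left. Merged: [6, 10, 13, 14, 14, 17]
Compare 19 vs 22: take 19 from left. Merged: [6, 10, 13, 14, 14, 17, 19]
Append remaining from right: [22]. Merged: [6, 10, 13, 14, 14, 17, 19, 22]

Final merged array: [6, 10, 13, 14, 14, 17, 19, 22]
Total comparisons: 7

The merged array is [6, 10, 13, 14, 14, 17, 19, 22], requiring 7 comparisons. The merge step runs in O(n) time where n is the total number of elements.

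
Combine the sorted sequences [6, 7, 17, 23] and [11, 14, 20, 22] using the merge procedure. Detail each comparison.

Merging process:

Compare 6 vs 11: take 6 from left. Merged: [6]
Compare 7 vs 11: take 7 from left. Merged: [6, 7]
Compare 17 vs 11: take 11 from right. Merged: [6, 7, 11]
Compare 17 vs 14: take 14 from right. Merged: [6, 7, 11, 14]
Compare 17 vs 20: take 17 from left. Merged: [6, 7, 11, 14, 17]
Compare 23 vs 20: take 20 from right. Merged: [6, 7, 11, 14, 17, 20]
Compare 23 vs 22: take 22 from right. Merged: [6, 7, 11, 14, 17, 20, 22]
Append remaining from left: [23]. Merged: [6, 7, 11, 14, 17, 20, 22, 23]

Final merged array: [6, 7, 11, 14, 17, 20, 22, 23]
Total comparisons: 7

The merged array is [6, 7, 11, 14, 17, 20, 22, 23], requiring 7 comparisons. The merge step runs in O(n) time where n is the total number of elements.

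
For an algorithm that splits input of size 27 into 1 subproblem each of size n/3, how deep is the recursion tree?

For divide and conquer with division factor 3:

Problem sizes at each level:
Level 0: 27
Level 1: 9
Level 2: 3
Level 3: 1

The root is level 0 and the size-1 base case is level 3 (the tree spans levels 0 through 3, i.e. 4 levels counting the root), so the depth is the number of divisions: log_3(27) = 3

The recursion tree depth is log_3(27) = 3. At each level, the problem size is divided by 3, so it takes 3 divisions to reduce to a base case of size 1. The algorithm makes 1 recursive call at each level.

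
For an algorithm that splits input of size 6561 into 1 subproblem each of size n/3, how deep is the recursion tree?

For divide and conquer with division factor 3:

Problem sizes at each level:
Level 0: 6561
Level 1: 2187
Level 2: 729
Level 3: 243
Level 4: 81
Level 5: 27
Level 6: 9
Level 7: 3
Level 8: 1

The root is level 0 and the size-1 base case is level 8 (the tree spans levels 0 through 8, i.e. 9 levels counting the root), so the depth is the number of divisions: log_3(6561) = 8

The recursion tree depth is log_3(6561) = 8. At each level, the problem size is divided by 3, so it takes 8 divisions to reduce to a base case of size 1. The algorithm makes 1 recursive call at each level.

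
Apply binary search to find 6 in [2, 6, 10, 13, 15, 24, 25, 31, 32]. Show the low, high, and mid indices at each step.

Binary search for 6 in [2, 6, 10, 13, 15, 24, 25, 31, 32]:

lo=0, hi=8, mid=4, arr[mid]=15 -> 15 > 6, search left half
lo=0, hi=3, mid=1, arr[mid]=6 -> Found target at index 1!

Binary search finds 6 at index 1 after 2 comparisons. The search repeatedly halves the search space by comparing with the middle element.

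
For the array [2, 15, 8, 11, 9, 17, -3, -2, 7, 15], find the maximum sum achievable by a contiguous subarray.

Using Kadane's algorithm on [2, 15, 8, 11, 9, 17, -3, -2, 7, 15]:

Scanning through the array:
Position 1 (value 15): max_ending_here = 17, max_so_far = 17
Position 2 (value 8): max_ending_here = 25, max_so_far = 25
Position 3 (value 11): max_ending_here = 36, max_so_far = 36
Position 4 (value 9): max_ending_here = 45, max_so_far = 45
Position 5 (value 17): max_ending_here = 62, max_so_far = 62
Position 6 (value -3): max_ending_here = 59, max_so_far = 62
Position 7 (value -2): max_ending_here = 57, max_so_far = 62
Position 8 (value 7): max_ending_here = 64, max_so_far = 64
Position 9 (value 15): max_ending_here = 79, max_so_far = 79

Maximum subarray: [2, 15, 8, 11, 9, 17, -3, -2, 7, 15]
Maximum sum: 79

The maximum subarray is [2, 15, 8, 11, 9, 17, -3, -2, 7, 15] with sum 79. This subarray runs from index 0 to index 9.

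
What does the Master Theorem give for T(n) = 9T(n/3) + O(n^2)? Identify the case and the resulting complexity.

Master Theorem for T(n) = 9T(n/3) + O(n^2):

a = 9, b = 3, c = 2
log_b(a) = log_3(9) = 2.0000

Case 2: c = 2 = log_3(9) = 2.0000
T(n) = O(n^2 log n) = O(n^2 log n)

For T(n) = 9T(n/3) + O(n^2): log_3(9) = 2.0000. This is Case 2 of the Master Theorem (c = log_b(a), equal work at all levels), giving O(n^2 log n).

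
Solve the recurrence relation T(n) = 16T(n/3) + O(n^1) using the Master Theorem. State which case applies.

Master Theorem for T(n) = 16T(n/3) + O(n^1):

a = 16, b = 3, c = 1
log_b(a) = log_3(16) = 2.5237

Case 1: c = 1 < log_3(16) = 2.5237
T(n) = O(n^(log_3 16))

For T(n) = 16T(n/3) + O(n^1): log_3(16) = 2.5237. This is Case 1 of the Master Theorem (c < log_b(a), work dominated by leaves), giving O(n^(log_3 16)).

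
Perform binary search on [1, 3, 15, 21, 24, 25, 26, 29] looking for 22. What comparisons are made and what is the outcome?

Binary search for 22 in [1, 3, 15, 21, 24, 25, 26, 29]:

lo=0, hi=7, mid=3, arr[mid]=21 -> 21 < 22, search right half
lo=4, hi=7, mid=5, arr[mid]=25 -> 25 > 22, search left half
lo=4, hi=4, mid=4, arr[mid]=24 -> 24 > 22, search left half
lo=4 > hi=3, target 22 not found

Binary search determines that 22 is not in the array after 3 comparisons. The search space was exhausted without finding the target.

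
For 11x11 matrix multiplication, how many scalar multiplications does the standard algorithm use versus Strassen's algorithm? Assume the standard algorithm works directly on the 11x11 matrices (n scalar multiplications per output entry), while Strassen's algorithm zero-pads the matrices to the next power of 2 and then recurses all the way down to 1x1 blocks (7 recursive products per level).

Matrix multiplication for 11x11 matrices:

Strassen's algorithm requires power-of-2 dimensions. Pad 11x11 to 16x16 (next power of 2).

Standard algorithm: 11^3 = 1331 multiplications
Strassen's algorithm: 7^(log2(16)) = 7^4 = 2401 multiplications
Difference: 1331 - 2401 = -1070 (Strassen uses MORE here due to padding overhead — for small or just-over-power-of-2 n, padding can outweigh the per-level savings)

Standard: 1331 multiplications (11^3). Strassen: 2401 multiplications (7^4, after padding to 16x16). Strassen reduces 8 recursive multiplications to 7 at each level.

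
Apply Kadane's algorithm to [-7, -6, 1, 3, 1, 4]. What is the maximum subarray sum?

Using Kadane's algorithm on [-7, -6, 1, 3, 1, 4]:

Scanning through the array:
Position 1 (value -6): max_ending_here = -6, max_so_far = -6
Position 2 (value 1): max_ending_here = 1, max_so_far = 1
Position 3 (value 3): max_ending_here = 4, max_so_far = 4
Position 4 (value 1): max_ending_here = 5, max_so_far = 5
Position 5 (value 4): max_ending_here = 9, max_so_far = 9

Maximum subarray: [1, 3, 1, 4]
Maximum sum: 9

The maximum subarray is [1, 3, 1, 4] with sum 9. This subarray runs from index 2 to index 5.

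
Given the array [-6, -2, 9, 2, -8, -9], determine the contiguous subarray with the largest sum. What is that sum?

Using Kadane's algorithm on [-6, -2, 9, 2, -8, -9]:

Scanning through the array:
Position 1 (value -2): max_ending_here = -2, max_so_far = -2
Position 2 (value 9): max_ending_here = 9, max_so_far = 9
Position 3 (value 2): max_ending_here = 11, max_so_far = 11
Position 4 (value -8): max_ending_here = 3, max_so_far = 11
Position 5 (value -9): max_ending_here = -6, max_so_far = 11

Maximum subarray: [9, 2]
Maximum sum: 11

The maximum subarray is [9, 2] with sum 11. This subarray runs from index 2 to index 3.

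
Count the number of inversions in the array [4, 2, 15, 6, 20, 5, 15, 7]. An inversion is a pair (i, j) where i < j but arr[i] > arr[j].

Finding inversions in [4, 2, 15, 6, 20, 5, 15, 7]:

(0, 1): arr[0]=4 > arr[1]=2
(2, 3): arr[2]=15 > arr[3]=6
(2, 5): arr[2]=15 > arr[5]=5
(2, 7): arr[2]=15 > arr[7]=7
(3, 5): arr[3]=6 > arr[5]=5
(4, 5): arr[4]=20 > arr[5]=5
(4, 6): arr[4]=20 > arr[6]=15
(4, 7): arr[4]=20 > arr[7]=7
(6, 7): arr[6]=15 > arr[7]=7

Total inversions: 9

The array has 9 inversion(s): (0,1), (2,3), (2,5), (2,7), (3,5), (4,5), (4,6), (4,7), (6,7). Each pair (i,j) satisfies i < j and arr[i] > arr[j].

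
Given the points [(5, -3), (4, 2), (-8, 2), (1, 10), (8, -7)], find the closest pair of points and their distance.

Computing all pairwise distances among 5 points:

d((5, -3), (4, 2)) = 5.099
d((5, -3), (-8, 2)) = 13.9284
d((5, -3), (1, 10)) = 13.6015
d((5, -3), (8, -7)) = 5.0 <-- minimum
d((4, 2), (-8, 2)) = 12.0
d((4, 2), (1, 10)) = 8.544
d((4, 2), (8, -7)) = 9.8489
d((-8, 2), (1, 10)) = 12.0416
d((-8, 2), (8, -7)) = 18.3576
d((1, 10), (8, -7)) = 18.3848

Closest pair: (5, -3) and (8, -7) with distance 5.0

The closest pair is (5, -3) and (8, -7) with Euclidean distance 5.0. For 5 points, brute-force pairwise comparison is shown above. For large n, the divide-and-conquer algorithm (sort by x, recurse on halves, check the dividing strip) achieves O(n log n).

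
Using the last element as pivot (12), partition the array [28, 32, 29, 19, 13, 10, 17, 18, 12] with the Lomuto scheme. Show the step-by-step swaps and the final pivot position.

Lomuto partition with pivot = 12:

Initial array: [28, 32, 29, 19, 13, 10, 17, 18, 12]

arr[0]=28 > 12: no swap
arr[1]=32 > 12: no swap
arr[2]=29 > 12: no swap
arr[3]=19 > 12: no swap
arr[4]=13 > 12: no swap
arr[5]=10 <= 12: swap with position 0, array becomes [10, 32, 29, 19, 13, 28, 17, 18, 12]
arr[6]=17 > 12: no swap
arr[7]=18 > 12: no swap

Place pivot at position 1: [10, 12, 29, 19, 13, 28, 17, 18, 32]
Pivot position: 1

After partitioning with pivot 12, the array becomes [10, 12, 29, 19, 13, 28, 17, 18, 32]. The pivot is placed at index 1. All elements to the left of the pivot are <= 12, and all elements to the right are > 12.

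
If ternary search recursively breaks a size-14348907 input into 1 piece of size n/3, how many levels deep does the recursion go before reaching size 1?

For divide and conquer with division factor 3:

Problem sizes at each level:
Level 0: 14348907
Level 1: 4782969
Level 2: 1594323
Level 3: 531441
Level 4: 177147
Level 5: 59049
Level 6: 19683
Level 7: 6561
Level 8: 2187
Level 9: 729
Level 10: 243
Level 11: 81
Level 12: 27
Level 13: 9
Level 14: 3
Level 15: 1

The root is level 0 and the size-1 base case is level 15 (the tree spans levels 0 through 15, i.e. 16 levels counting the root), so the depth is the number of divisions: log_3(14348907) = 15

The recursion tree depth is log_3(14348907) = 15. At each level, the problem size is divided by 3, so it takes 15 divisions to reduce to a base case of size 1. The algorithm makes 1 recursive call at each level.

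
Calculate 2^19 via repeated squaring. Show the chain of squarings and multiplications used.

Computing 2^19 by squaring (build up from 2^1; each line after the first costs one multiplication):

2^1 = 2
2^2 = (2^1)^2 = 2^2 = 4
2^4 = (2^2)^2 = 4^2 = 16
2^8 = (2^4)^2 = 16^2 = 256
2^9 = 2 * 2^8 = 2 * 256 = 512
2^18 = (2^9)^2 = 512^2 = 262144
2^19 = 2 * 2^18 = 2 * 262144 = 524288

Result: 524288
Multiplications needed: 6 (6 lines after 2^1)

2^19 = 524288. Using exponentiation by squaring, this requires 6 multiplications. The key idea: if the exponent is even, square the half-power; if odd, multiply by the base once.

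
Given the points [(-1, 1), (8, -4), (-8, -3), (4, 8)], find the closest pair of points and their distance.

Computing all pairwise distances among 4 points:

d((-1, 1), (8, -4)) = 10.2956
d((-1, 1), (-8, -3)) = 8.0623 <-- minimum
d((-1, 1), (4, 8)) = 8.6023
d((8, -4), (-8, -3)) = 16.0312
d((8, -4), (4, 8)) = 12.6491
d((-8, -3), (4, 8)) = 16.2788

Closest pair: (-1, 1) and (-8, -3) with distance 8.0623

The closest pair is (-1, 1) and (-8, -3) with Euclidean distance 8.0623. For 4 points, brute-force pairwise comparison is shown above. For large n, the divide-and-conquer algorithm (sort by x, recurse on halves, check the dividing strip) achieves O(n log n).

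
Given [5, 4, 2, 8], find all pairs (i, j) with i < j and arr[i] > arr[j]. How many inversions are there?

Finding inversions in [5, 4, 2, 8]:

(0, 1): arr[0]=5 > arr[1]=4
(0, 2): arr[0]=5 > arr[2]=2
(1, 2): arr[1]=4 > arr[2]=2

Total inversions: 3

The array has 3 inversion(s): (0,1), (0,2), (1,2). Each pair (i,j) satisfies i < j and arr[i] > arr[j].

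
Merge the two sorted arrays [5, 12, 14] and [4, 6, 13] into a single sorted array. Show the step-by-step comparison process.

Merging process:

Compare 5 vs 4: take 4 from right. Merged: [4]
Compare 5 vs 6: take 5 from left. Merged: [4, 5]
Compare 12 vs 6: take 6 from right. Merged: [4, 5, 6]
Compare 12 vs 13: take 12 from left. Merged: [4, 5, 6, 12]
Compare 14 vs 13: take 13 from right. Merged: [4, 5, 6, 12, 13]
Append remaining from left: [14]. Merged: [4, 5, 6, 12, 13, 14]

Final merged array: [4, 5, 6, 12, 13, 14]
Total comparisons: 5

The merged array is [4, 5, 6, 12, 13, 14], requiring 5 comparisons. The merge step runs in O(n) time where n is the total number of elements.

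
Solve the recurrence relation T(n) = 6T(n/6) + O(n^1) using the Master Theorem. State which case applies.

Master Theorem for T(n) = 6T(n/6) + O(n^1):

a = 6, b = 6, c = 1
log_b(a) = log_6(6) = 1.0000

Case 2: c = 1 = log_6(6) = 1.0000
T(n) = O(n^1 log n) = O(n log n)

For T(n) = 6T(n/6) + O(n^1): log_6(6) = 1.0000. This is Case 2 of the Master Theorem (c = log_b(a), equal work at all levels), giving O(n log n).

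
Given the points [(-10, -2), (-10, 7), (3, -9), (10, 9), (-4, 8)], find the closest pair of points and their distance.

Computing all pairwise distances among 5 points:

d((-10, -2), (-10, 7)) = 9.0
d((-10, -2), (3, -9)) = 14.7648
d((-10, -2), (10, 9)) = 22.8254
d((-10, -2), (-4, 8)) = 11.6619
d((-10, 7), (3, -9)) = 20.6155
d((-10, 7), (10, 9)) = 20.0998
d((-10, 7), (-4, 8)) = 6.0828 <-- minimum
d((3, -9), (10, 9)) = 19.3132
d((3, -9), (-4, 8)) = 18.3848
d((10, 9), (-4, 8)) = 14.0357

Closest pair: (-10, 7) and (-4, 8) with distance 6.0828

The closest pair is (-10, 7) and (-4, 8) with Euclidean distance 6.0828. For 5 points, brute-force pairwise comparison is shown above. For large n, the divide-and-conquer algorithm (sort by x, recurse on halves, check the dividing strip) achieves O(n log n).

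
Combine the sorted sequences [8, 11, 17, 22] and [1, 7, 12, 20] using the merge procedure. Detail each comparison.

Merging process:

Compare 8 vs 1: take 1 from right. Merged: [1]
Compare 8 vs 7: take 7 from right. Merged: [1, 7]
Compare 8 vs 12: take 8 from left. Merged: [1, 7, 8]
Compare 11 vs 12: take 11 from left. Merged: [1, 7, 8, 11]
Compare 17 vs 12: take 12 from right. Merged: [1, 7, 8, 11, 12]
Compare 17 vs 20: take 17 from left. Merged: [1, 7, 8, 11, 12, 17]
Compare 22 vs 20: take 20 from right. Merged: [1, 7, 8, 11, 12, 17, 20]
Append remaining from left: [22]. Merged: [1, 7, 8, 11, 12, 17, 20, 22]

Final merged array: [1, 7, 8, 11, 12, 17, 20, 22]
Total comparisons: 7

The merged array is [1, 7, 8, 11, 12, 17, 20, 22], requiring 7 comparisons. The merge step runs in O(n) time where n is the total number of elements.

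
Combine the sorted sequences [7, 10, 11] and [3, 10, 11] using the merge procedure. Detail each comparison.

Merging process:

Compare 7 vs 3: take 3 from right. Merged: [3]
Compare 7 vs 10: take 7 from left. Merged: [3, 7]
Compare 10 vs 10: take 10 from left. Merged: [3, 7, 10]
Compare 11 vs 10: take 10 from right. Merged: [3, 7, 10, 10]
Compare 11 vs 11: take 11 from left. Merged: [3, 7, 10, 10, 11]
Append remaining from right: [11]. Merged: [3, 7, 10, 10, 11, 11]

Final merged array: [3, 7, 10, 10, 11, 11]
Total comparisons: 5

The merged array is [3, 7, 10, 10, 11, 11], requiring 5 comparisons. The merge step runs in O(n) time where n is the total number of elements.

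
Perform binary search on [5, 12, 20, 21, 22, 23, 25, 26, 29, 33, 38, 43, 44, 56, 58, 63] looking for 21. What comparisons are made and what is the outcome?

Binary search for 21 in [5, 12, 20, 21, 22, 23, 25, 26, 29, 33, 38, 43, 44, 56, 58, 63]:

lo=0, hi=15, mid=7, arr[mid]=26 -> 26 > 21, search left half
lo=0, hi=6, mid=3, arr[mid]=21 -> Found target at index 3!

Binary search finds 21 at index 3 after 2 comparisons. The search repeatedly halves the search space by comparing with the middle element.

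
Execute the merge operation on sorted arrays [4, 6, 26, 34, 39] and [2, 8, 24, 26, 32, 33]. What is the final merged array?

Merging process:

Compare 4 vs 2: take 2 from right. Merged: [2]
Compare 4 vs 8: take 4 from left. Merged: [2, 4]
Compare 6 vs 8: take 6 from left. Merged: [2, 4, 6]
Compare 26 vs 8: take 8 from right. Merged: [2, 4, 6, 8]
Compare 26 vs 24: take 24 from right. Merged: [2, 4, 6, 8, 24]
Compare 26 vs 26: take 26 from left. Merged: [2, 4, 6, 8, 24, 26]
Compare 34 vs 26: take 26 from right. Merged: [2, 4, 6, 8, 24, 26, 26]
Compare 34 vs 32: take 32 from right. Merged: [2, 4, 6, 8, 24, 26, 26, 32]
Compare 34 vs 33: take 33 from right. Merged: [2, 4, 6, 8, 24, 26, 26, 32, 33]
Append remaining from left: [34, 39]. Merged: [2, 4, 6, 8, 24, 26, 26, 32, 33, 34, 39]

Final merged array: [2, 4, 6, 8, 24, 26, 26, 32, 33, 34, 39]
Total comparisons: 9

The merged array is [2, 4, 6, 8, 24, 26, 26, 32, 33, 34, 39], requiring 9 comparisons. The merge step runs in O(n) time where n is the total number of elements.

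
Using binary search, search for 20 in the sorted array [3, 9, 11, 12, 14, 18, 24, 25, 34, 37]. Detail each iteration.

Binary search for 20 in [3, 9, 11, 12, 14, 18, 24, 25, 34, 37]:

lo=0, hi=9, mid=4, arr[mid]=14 -> 14 < 20, search right half
lo=5, hi=9, mid=7, arr[mid]=25 -> 25 > 20, search left half
lo=5, hi=6, mid=5, arr[mid]=18 -> 18 < 20, search right half
lo=6, hi=6, mid=6, arr[mid]=24 -> 24 > 20, search left half
lo=6 > hi=5, target 20 not found

Binary search determines that 20 is not in the array after 4 comparisons. The search space was exhausted without finding the target.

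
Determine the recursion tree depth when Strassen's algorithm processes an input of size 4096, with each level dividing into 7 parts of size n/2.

For divide and conquer with division factor 2:

Problem sizes at each level:
Level 0: 4096
Level 1: 2048
Level 2: 1024
Level 3: 512
Level 4: 256
Level 5: 128
Level 6: 64
Level 7: 32
Level 8: 16
Level 9: 8
Level 10: 4
Level 11: 2
Level 12: 1

The root is level 0 and the size-1 base case is level 12 (the tree spans levels 0 through 12, i.e. 13 levels counting the root), so the depth is the number of divisions: log_2(4096) = 12

The recursion tree depth is log_2(4096) = 12. At each level, the problem size is divided by 2, so it takes 12 divisions to reduce to a base case of size 1. The algorithm makes 7 recursive calls at each level.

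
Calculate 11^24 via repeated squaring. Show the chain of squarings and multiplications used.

Computing 11^24 by squaring (build up from 11^1; each line after the first costs one multiplication):

11^1 = 11
11^2 = (11^1)^2 = 11^2 = 121
11^3 = 11 * 11^2 = 11 * 121 = 1331
11^6 = (11^3)^2 = 1331^2 = 1771561
11^12 = (11^6)^2 = 1771561^2 = 3138428376721
11^24 = (11^12)^2 = 3138428376721^2 = 9849732675807611094711841

Result: 9849732675807611094711841
Multiplications needed: 5 (5 lines after 11^1)

11^24 = 9849732675807611094711841. Using exponentiation by squaring, this requires 5 multiplications. The key idea: if the exponent is even, square the half-power; if odd, multiply by the base once.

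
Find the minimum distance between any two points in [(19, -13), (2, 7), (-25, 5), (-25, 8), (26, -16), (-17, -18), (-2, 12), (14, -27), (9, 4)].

Computing all pairwise distances among 9 points:

d((19, -13), (2, 7)) = 26.2488
d((19, -13), (-25, 5)) = 47.5395
d((19, -13), (-25, 8)) = 48.7545
d((19, -13), (26, -16)) = 7.6158
d((19, -13), (-17, -18)) = 36.3456
d((19, -13), (-2, 12)) = 32.6497
d((19, -13), (14, -27)) = 14.8661
d((19, -13), (9, 4)) = 19.7231
d((2, 7), (-25, 5)) = 27.074
d((2, 7), (-25, 8)) = 27.0185
d((2, 7), (26, -16)) = 33.2415
d((2, 7), (-17, -18)) = 31.4006
d((2, 7), (-2, 12)) = 6.4031
d((2, 7), (14, -27)) = 36.0555
d((2, 7), (9, 4)) = 7.6158
d((-25, 5), (-25, 8)) = 3.0 <-- minimum
d((-25, 5), (26, -16)) = 55.1543
d((-25, 5), (-17, -18)) = 24.3516
d((-25, 5), (-2, 12)) = 24.0416
d((-25, 5), (14, -27)) = 50.448
d((-25, 5), (9, 4)) = 34.0147
d((-25, 8), (26, -16)) = 56.3649
d((-25, 8), (-17, -18)) = 27.2029
d((-25, 8), (-2, 12)) = 23.3452
d((-25, 8), (14, -27)) = 52.4023
d((-25, 8), (9, 4)) = 34.2345
d((26, -16), (-17, -18)) = 43.0465
d((26, -16), (-2, 12)) = 39.598
d((26, -16), (14, -27)) = 16.2788
d((26, -16), (9, 4)) = 26.2488
d((-17, -18), (-2, 12)) = 33.541
d((-17, -18), (14, -27)) = 32.28
d((-17, -18), (9, 4)) = 34.0588
d((-2, 12), (14, -27)) = 42.1545
d((-2, 12), (9, 4)) = 13.6015
d((14, -27), (9, 4)) = 31.4006

Closest pair: (-25, 5) and (-25, 8) with distance 3.0

The closest pair is (-25, 5) and (-25, 8) with Euclidean distance 3.0. For 9 points, brute-force pairwise comparison is shown above. For large n, the divide-and-conquer algorithm (sort by x, recurse on halves, check the dividing strip) achieves O(n log n).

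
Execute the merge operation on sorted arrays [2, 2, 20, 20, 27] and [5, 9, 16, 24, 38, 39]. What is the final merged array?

Merging process:

Compare 2 vs 5: take 2 from left. Merged: [2]
Compare 2 vs 5: take 2 from left. Merged: [2, 2]
Compare 20 vs 5: take 5 from right. Merged: [2, 2, 5]
Compare 20 vs 9: take 9 from right. Merged: [2, 2, 5, 9]
Compare 20 vs 16: take 16 from right. Merged: [2, 2, 5, 9, 16]
Compare 20 vs 24: take 20 from left. Merged: [2, 2, 5, 9, 16, 20]
Compare 20 vs 24: take 20 from left. Merged: [2, 2, 5, 9, 16, 20, 20]
Compare 27 vs 24: take 24 from right. Merged: [2, 2, 5, 9, 16, 20, 20, 24]
Compare 27 vs 38: take 27 from left. Merged: [2, 2, 5, 9, 16, 20, 20, 24, 27]
Append remaining from right: [38, 39]. Merged: [2, 2, 5, 9, 16, 20, 20, 24, 27, 38, 39]

Final merged array: [2, 2, 5, 9, 16, 20, 20, 24, 27, 38, 39]
Total comparisons: 9

The merged array is [2, 2, 5, 9, 16, 20, 20, 24, 27, 38, 39], requiring 9 comparisons. The merge step runs in O(n) time where n is the total number of elements.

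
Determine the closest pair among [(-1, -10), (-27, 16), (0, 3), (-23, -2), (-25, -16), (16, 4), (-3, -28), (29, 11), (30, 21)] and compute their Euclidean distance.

Computing all pairwise distances among 9 points:

d((-1, -10), (-27, 16)) = 36.7696
d((-1, -10), (0, 3)) = 13.0384
d((-1, -10), (-23, -2)) = 23.4094
d((-1, -10), (-25, -16)) = 24.7386
d((-1, -10), (16, 4)) = 22.0227
d((-1, -10), (-3, -28)) = 18.1108
d((-1, -10), (29, 11)) = 36.6197
d((-1, -10), (30, 21)) = 43.8406
d((-27, 16), (0, 3)) = 29.9666
d((-27, 16), (-23, -2)) = 18.4391
d((-27, 16), (-25, -16)) = 32.0624
d((-27, 16), (16, 4)) = 44.643
d((-27, 16), (-3, -28)) = 50.1199
d((-27, 16), (29, 11)) = 56.2228
d((-27, 16), (30, 21)) = 57.2189
d((0, 3), (-23, -2)) = 23.5372
d((0, 3), (-25, -16)) = 31.4006
d((0, 3), (16, 4)) = 16.0312
d((0, 3), (-3, -28)) = 31.1448
d((0, 3), (29, 11)) = 30.0832
d((0, 3), (30, 21)) = 34.9857
d((-23, -2), (-25, -16)) = 14.1421
d((-23, -2), (16, 4)) = 39.4588
d((-23, -2), (-3, -28)) = 32.8024
d((-23, -2), (29, 11)) = 53.6004
d((-23, -2), (30, 21)) = 57.7754
d((-25, -16), (16, 4)) = 45.618
d((-25, -16), (-3, -28)) = 25.0599
d((-25, -16), (29, 11)) = 60.3738
d((-25, -16), (30, 21)) = 66.2873
d((16, 4), (-3, -28)) = 37.2156
d((16, 4), (29, 11)) = 14.7648
d((16, 4), (30, 21)) = 22.0227
d((-3, -28), (29, 11)) = 50.448
d((-3, -28), (30, 21)) = 59.0762
d((29, 11), (30, 21)) = 10.0499 <-- minimum

Closest pair: (29, 11) and (30, 21) with distance 10.0499

The closest pair is (29, 11) and (30, 21) with Euclidean distance 10.0499. For 9 points, brute-force pairwise comparison is shown above. For large n, the divide-and-conquer algorithm (sort by x, recurse on halves, check the dividing strip) achieves O(n log n).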